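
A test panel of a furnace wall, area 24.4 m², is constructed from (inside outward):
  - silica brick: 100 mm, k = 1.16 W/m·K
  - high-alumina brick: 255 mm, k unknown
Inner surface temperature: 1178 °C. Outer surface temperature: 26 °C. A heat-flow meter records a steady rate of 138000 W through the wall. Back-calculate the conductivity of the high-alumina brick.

Treating each layer as a thermal resistance in series:
R_silica brick = L/(kA) = 0.1/(1.16×24.4) = 0.003533 K/W
Sum of known resistances R_other = 0.003533 K/W
Total R = ΔT/Q = 1152/138000 = 0.008348 K/W
R_high-alumina brick = R_total − R_other = 0.004815 K/W
k = L/(R·A) = 0.255/(0.004815×24.4)

k ≈ 2.17 W/(m·K)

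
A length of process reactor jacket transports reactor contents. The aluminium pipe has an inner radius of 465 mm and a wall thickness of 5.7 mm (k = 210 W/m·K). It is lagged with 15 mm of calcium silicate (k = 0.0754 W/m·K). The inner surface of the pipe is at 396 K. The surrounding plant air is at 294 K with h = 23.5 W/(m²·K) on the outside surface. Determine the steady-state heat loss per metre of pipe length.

q′ ≈ 1270 W/m

Cylindrical conduction, so R = ln(r₂/r₁)/(2πkL) per layer, in series:
R_aluminium pipe wall = ln(470.7/465)/(2π×210×1) = 9.234×10^-6 K/W
R_calcium silicate = ln(485.7/470.7)/(2π×0.0754×1) = 0.06622 K/W
R_outer film = 1/(h_o·2πr_oL) = 1/(23.5×2π×0.4857×1) = 0.01394 K/W
R_total = 0.08017 K/W
Q = ΔT/R_total = 102/0.08017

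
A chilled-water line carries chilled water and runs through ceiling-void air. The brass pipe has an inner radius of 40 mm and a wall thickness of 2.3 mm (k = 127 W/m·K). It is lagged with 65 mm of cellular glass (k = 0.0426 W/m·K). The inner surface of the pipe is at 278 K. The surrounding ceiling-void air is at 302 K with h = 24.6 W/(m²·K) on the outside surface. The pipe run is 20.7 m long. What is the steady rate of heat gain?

Treating each annulus and film as a series resistance:
R_brass pipe wall = ln(42.3/40)/(2π×127×20.7) = 3.385×10^-6 K/W
R_cellular glass = ln(107.3/42.3)/(2π×0.0426×20.7) = 0.168 K/W
R_outer film = 1/(h_o·2πr_oL) = 1/(24.6×2π×0.1073×20.7) = 0.002913 K/W
R_total = 0.1709 K/W
Q = ΔT/R_total = 24/0.1709

Q ≈ 140 W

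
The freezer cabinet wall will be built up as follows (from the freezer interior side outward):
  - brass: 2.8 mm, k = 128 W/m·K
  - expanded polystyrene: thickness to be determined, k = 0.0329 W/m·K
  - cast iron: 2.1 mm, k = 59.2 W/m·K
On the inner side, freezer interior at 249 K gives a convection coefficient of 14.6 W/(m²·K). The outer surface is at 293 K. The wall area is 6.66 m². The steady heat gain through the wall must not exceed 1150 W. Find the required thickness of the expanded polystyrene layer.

Thermal resistances in series:
R_inner film = 1/(h_i·A) = 1/(14.6×6.66) = 0.01028 K/W
R_brass = L/(kA) = 0.0028/(128×6.66) = 3.285×10^-6 K/W
R_cast iron = L/(kA) = 0.0021/(59.2×6.66) = 5.326×10^-6 K/W
Sum of the known resistances R_other = 0.01029 K/W
Required total resistance R_tot = ΔT/Q_allow = 44/1150 = 0.03826 K/W
R_expanded polystyrene = R_tot − R_other = 0.02797 K/W
L = R·k·A = 0.02797×0.0329×6.66

L ≈ 6.13 mm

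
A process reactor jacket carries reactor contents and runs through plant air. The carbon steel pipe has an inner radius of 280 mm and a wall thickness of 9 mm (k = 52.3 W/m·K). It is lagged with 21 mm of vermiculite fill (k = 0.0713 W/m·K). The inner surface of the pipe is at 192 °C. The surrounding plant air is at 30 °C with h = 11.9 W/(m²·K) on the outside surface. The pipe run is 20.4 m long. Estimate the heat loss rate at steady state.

Q ≈ 16500 W

Per-layer cylindrical resistances, series-summed:
R_carbon steel pipe wall = ln(289/280)/(2π×52.3×20.4) = 4.719×10^-6 K/W
R_vermiculite fill = ln(310/289)/(2π×0.0713×20.4) = 0.007675 K/W
R_outer film = 1/(h_o·2πr_oL) = 1/(11.9×2π×0.31×20.4) = 0.002115 K/W
R_total = 0.009795 K/W
Q = ΔT/R_total = 162/0.009795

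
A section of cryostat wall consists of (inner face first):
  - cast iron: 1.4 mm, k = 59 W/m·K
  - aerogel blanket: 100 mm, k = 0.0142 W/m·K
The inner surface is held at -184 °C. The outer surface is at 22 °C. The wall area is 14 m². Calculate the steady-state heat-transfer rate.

Treating each layer as a thermal resistance in series:
R_cast iron = L/(kA) = 0.0014/(59×14) = 1.695×10^-6 K/W
R_aerogel blanket = L/(kA) = 0.1/(0.0142×14) = 0.503 K/W
R_total = 0.503 K/W
Q = ΔT / R_total = 206 / 0.503

Q ≈ 410 W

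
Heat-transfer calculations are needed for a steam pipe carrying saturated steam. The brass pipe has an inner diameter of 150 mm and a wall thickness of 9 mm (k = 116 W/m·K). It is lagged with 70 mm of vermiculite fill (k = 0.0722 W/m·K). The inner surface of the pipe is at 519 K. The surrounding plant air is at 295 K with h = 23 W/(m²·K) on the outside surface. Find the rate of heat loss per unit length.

Per-layer cylindrical resistances, series-summed:
R_brass pipe wall = ln(84/75)/(2π×116×1) = 1.555×10^-4 K/W
R_vermiculite fill = ln(154/84)/(2π×0.0722×1) = 1.336 K/W
R_outer film = 1/(h_o·2πr_oL) = 1/(23×2π×0.154×1) = 0.04493 K/W
R_total = 1.381 K/W
Q = ΔT/R_total = 224/1.381

q′ ≈ 162 W/m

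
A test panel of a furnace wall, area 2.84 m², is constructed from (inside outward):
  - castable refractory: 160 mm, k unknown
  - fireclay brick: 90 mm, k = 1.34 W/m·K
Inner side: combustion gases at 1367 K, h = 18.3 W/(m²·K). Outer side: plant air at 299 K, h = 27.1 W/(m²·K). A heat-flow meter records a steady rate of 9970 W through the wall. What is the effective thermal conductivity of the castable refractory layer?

k ≈ 1.1 W/(m·K)

Model the wall as resistances in series:
R_inner film = 1/(h_i·A) = 1/(18.3×2.84) = 0.01924 K/W
R_fireclay brick = L/(kA) = 0.09/(1.34×2.84) = 0.02365 K/W
R_outer film = 1/(h_o·A) = 1/(27.1×2.84) = 0.01299 K/W
Sum of known resistances R_other = 0.05588 K/W
Total R = ΔT/Q = 1068/9970 = 0.1071 K/W
R_castable refractory = R_total − R_other = 0.05124 K/W
k = L/(R·A) = 0.16/(0.05124×2.84)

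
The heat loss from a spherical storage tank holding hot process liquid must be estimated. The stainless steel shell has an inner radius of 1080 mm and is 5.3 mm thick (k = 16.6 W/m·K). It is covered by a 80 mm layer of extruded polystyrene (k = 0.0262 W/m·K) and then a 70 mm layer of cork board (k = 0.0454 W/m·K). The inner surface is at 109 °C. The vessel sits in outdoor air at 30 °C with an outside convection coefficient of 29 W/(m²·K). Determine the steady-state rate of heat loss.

For a spherical shell R = (1/r₁ − 1/r₂)/(4πk); film R = 1/(h·4πr²). In series:
R_stainless steel shell = (1/1.08 − 1/1.0853)/(4π×16.6) = 2.168×10^-5 K/W
R_extruded polystyrene = (1/1.0853 − 1/1.1653)/(4π×0.0262) = 0.1921 K/W
R_cork board = (1/1.1653 − 1/1.2353)/(4π×0.0454) = 0.08524 K/W
R_outer film = 1/(h·4πr_o²) = 1/(29×4π×1.2353²) = 0.001798 K/W
R_total = 0.2792 K/W
Q = ΔT/R_total = 79/0.2792

Q ≈ 283 W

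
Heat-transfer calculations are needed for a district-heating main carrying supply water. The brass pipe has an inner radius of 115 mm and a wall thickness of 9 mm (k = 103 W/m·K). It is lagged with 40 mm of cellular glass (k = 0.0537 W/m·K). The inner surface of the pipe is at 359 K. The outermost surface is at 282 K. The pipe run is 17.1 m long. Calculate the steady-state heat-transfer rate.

Q ≈ 1590 W

Radial resistances (cylindrical: R_cond = ln(r_o/r_i)/(2πkL), R_conv = 1/(h·2πrL)):
R_brass pipe wall = ln(124/115)/(2π×103×17.1) = 6.809×10^-6 K/W
R_cellular glass = ln(164/124)/(2π×0.0537×17.1) = 0.04846 K/W
R_total = 0.04846 K/W
Q = ΔT/R_total = 77/0.04846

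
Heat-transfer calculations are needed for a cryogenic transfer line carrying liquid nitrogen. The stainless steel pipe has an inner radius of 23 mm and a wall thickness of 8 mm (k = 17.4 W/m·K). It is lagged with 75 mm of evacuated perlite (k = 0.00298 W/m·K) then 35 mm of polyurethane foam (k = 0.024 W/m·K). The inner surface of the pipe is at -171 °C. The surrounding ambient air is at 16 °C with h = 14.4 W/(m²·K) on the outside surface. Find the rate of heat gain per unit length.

Cylindrical conduction, so R = ln(r₂/r₁)/(2πkL) per layer, in series:
R_stainless steel pipe wall = ln(31/23)/(2π×17.4×1) = 0.00273 K/W
R_evacuated perlite = ln(106/31)/(2π×0.00298×1) = 65.66 K/W
R_polyurethane foam = ln(141/106)/(2π×0.024×1) = 1.892 K/W
R_outer film = 1/(h_o·2πr_oL) = 1/(14.4×2π×0.141×1) = 0.07839 K/W
R_total = 67.64 K/W
Q = ΔT/R_total = 187/67.64

q′ ≈ 2.76 W/m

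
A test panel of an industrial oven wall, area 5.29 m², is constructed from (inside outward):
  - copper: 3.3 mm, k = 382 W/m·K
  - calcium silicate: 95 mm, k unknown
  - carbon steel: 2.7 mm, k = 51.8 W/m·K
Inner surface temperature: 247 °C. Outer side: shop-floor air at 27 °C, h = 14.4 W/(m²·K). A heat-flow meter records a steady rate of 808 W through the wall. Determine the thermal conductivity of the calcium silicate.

k ≈ 0.0693 W/(m·K)

Series thermal resistances:
R_copper = L/(kA) = 0.0033/(382×5.29) = 1.633×10^-6 K/W
R_carbon steel = L/(kA) = 0.0027/(51.8×5.29) = 9.853×10^-6 K/W
R_outer film = 1/(h_o·A) = 1/(14.4×5.29) = 0.01313 K/W
Sum of known resistances R_other = 0.01314 K/W
Total R = ΔT/Q = 220/808 = 0.2723 K/W
R_calcium silicate = R_total − R_other = 0.2591 K/W
k = L/(R·A) = 0.095/(0.2591×5.29)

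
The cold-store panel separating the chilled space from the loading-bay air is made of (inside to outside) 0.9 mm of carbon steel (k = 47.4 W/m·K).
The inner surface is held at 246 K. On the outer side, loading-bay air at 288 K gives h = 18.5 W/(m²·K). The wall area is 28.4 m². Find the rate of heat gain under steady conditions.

Treating each layer as a thermal resistance in series:
R_carbon steel = L/(kA) = 0.0009/(47.4×28.4) = 6.686×10^-7 K/W
R_outer film = 1/(h_o·A) = 1/(18.5×28.4) = 0.001903 K/W
R_total = 0.001904 K/W
Q = ΔT / R_total = 42 / 0.001904

Q ≈ 22100 W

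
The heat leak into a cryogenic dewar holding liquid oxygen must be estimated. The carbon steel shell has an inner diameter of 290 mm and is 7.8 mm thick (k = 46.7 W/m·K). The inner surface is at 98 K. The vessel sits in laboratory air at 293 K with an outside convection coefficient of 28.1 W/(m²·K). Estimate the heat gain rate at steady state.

Q ≈ 1600 W

For a spherical shell R = (1/r₁ − 1/r₂)/(4πk); film R = 1/(h·4πr²). In series:
R_carbon steel shell = (1/0.145 − 1/0.1528)/(4π×46.7) = 5.999×10^-4 K/W
R_outer film = 1/(h·4πr_o²) = 1/(28.1×4π×0.1528²) = 0.1213 K/W
R_total = 0.1219 K/W
Q = ΔT/R_total = 195/0.1219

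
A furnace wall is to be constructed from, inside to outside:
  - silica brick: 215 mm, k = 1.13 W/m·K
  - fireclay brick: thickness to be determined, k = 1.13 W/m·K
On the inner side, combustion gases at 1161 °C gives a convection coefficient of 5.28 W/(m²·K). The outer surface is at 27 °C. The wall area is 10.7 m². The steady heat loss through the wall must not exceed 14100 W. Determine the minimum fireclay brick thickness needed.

Thermal resistances in series:
R_inner film = 1/(h_i·A) = 1/(5.28×10.7) = 0.0177 K/W
R_silica brick = L/(kA) = 0.215/(1.13×10.7) = 0.01778 K/W
Sum of the known resistances R_other = 0.03548 K/W
Required total resistance R_tot = ΔT/Q_allow = 1134/14100 = 0.08043 K/W
R_fireclay brick = R_tot − R_other = 0.04494 K/W
L = R·k·A = 0.04494×1.13×10.7

L ≈ 543 mm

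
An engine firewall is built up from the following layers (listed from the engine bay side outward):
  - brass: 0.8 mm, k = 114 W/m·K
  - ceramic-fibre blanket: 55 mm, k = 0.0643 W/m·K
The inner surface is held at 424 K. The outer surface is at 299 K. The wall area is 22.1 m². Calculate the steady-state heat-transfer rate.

Treating each layer as a thermal resistance in series:
R_brass = L/(kA) = 0.0008/(114×22.1) = 3.175×10^-7 K/W
R_ceramic-fibre blanket = L/(kA) = 0.055/(0.0643×22.1) = 0.0387 K/W
R_total = 0.0387 K/W
Q = ΔT / R_total = 125 / 0.0387

Q ≈ 3230 W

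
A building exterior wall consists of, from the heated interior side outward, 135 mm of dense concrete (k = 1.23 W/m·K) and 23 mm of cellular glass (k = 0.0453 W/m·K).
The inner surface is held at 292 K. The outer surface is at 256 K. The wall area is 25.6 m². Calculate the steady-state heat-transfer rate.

Q ≈ 1490 W

Treating each layer as a thermal resistance in series:
R_dense concrete = L/(kA) = 0.135/(1.23×25.6) = 0.004287 K/W
R_cellular glass = L/(kA) = 0.023/(0.0453×25.6) = 0.01983 K/W
R_total = 0.02412 K/W
Q = ΔT / R_total = 36 / 0.02412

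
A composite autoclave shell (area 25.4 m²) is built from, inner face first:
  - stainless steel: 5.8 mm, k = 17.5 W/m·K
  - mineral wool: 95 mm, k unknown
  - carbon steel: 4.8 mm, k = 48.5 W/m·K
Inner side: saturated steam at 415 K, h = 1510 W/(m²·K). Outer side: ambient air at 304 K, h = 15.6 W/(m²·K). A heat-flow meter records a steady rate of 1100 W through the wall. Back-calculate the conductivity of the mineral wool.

Series thermal resistances:
R_inner film = 1/(h_i·A) = 1/(1510×25.4) = 2.607×10^-5 K/W
R_stainless steel = L/(kA) = 0.0058/(17.5×25.4) = 1.305×10^-5 K/W
R_carbon steel = L/(kA) = 0.0048/(48.5×25.4) = 3.896×10^-6 K/W
R_outer film = 1/(h_o·A) = 1/(15.6×25.4) = 0.002524 K/W
Sum of known resistances R_other = 0.002567 K/W
Total R = ΔT/Q = 111/1100 = 0.1009 K/W
R_mineral wool = R_total − R_other = 0.09834 K/W
k = L/(R·A) = 0.095/(0.09834×25.4)

k ≈ 0.038 W/(m·K)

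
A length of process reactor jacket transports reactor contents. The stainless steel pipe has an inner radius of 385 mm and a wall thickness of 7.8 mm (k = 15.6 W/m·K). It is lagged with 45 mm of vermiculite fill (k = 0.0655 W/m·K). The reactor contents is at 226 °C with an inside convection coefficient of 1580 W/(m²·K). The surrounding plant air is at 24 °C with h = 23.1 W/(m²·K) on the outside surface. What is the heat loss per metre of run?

q′ ≈ 722 W/m

Treating each annulus and film as a series resistance:
R_inner film = 1/(h_i·2πr₁L) = 1/(1580×2π×0.385×1) = 2.616×10^-4 K/W
R_stainless steel pipe wall = ln(392.8/385)/(2π×15.6×1) = 2.046×10^-4 K/W
R_vermiculite fill = ln(437.8/392.8)/(2π×0.0655×1) = 0.2635 K/W
R_outer film = 1/(h_o·2πr_oL) = 1/(23.1×2π×0.4378×1) = 0.01574 K/W
R_total = 0.2797 K/W
Q = ΔT/R_total = 202/0.2797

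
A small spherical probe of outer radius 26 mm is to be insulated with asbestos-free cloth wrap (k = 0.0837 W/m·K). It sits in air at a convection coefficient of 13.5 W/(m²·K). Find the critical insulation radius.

For a sphere r_cr = 2k/h = 2×0.0837/13.5
r_cr = 12.4 mm; since the bare radius (26 mm) is above r_cr, any added insulation will reduce heat loss.

r_cr ≈ 12.4 mm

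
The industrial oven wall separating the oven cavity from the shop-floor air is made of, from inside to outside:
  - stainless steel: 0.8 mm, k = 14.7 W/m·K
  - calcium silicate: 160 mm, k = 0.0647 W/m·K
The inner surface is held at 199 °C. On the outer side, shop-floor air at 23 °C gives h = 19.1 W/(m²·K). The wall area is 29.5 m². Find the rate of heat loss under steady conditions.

Q ≈ 2060 W

Series thermal resistances:
R_stainless steel = L/(kA) = 0.0008/(14.7×29.5) = 1.845×10^-6 K/W
R_calcium silicate = L/(kA) = 0.16/(0.0647×29.5) = 0.08383 K/W
R_outer film = 1/(h_o·A) = 1/(19.1×29.5) = 0.001775 K/W
R_total = 0.08561 K/W
Q = ΔT / R_total = 176 / 0.08561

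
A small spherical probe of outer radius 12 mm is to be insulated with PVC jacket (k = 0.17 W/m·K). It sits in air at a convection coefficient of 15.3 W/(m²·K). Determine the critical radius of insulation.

For a sphere r_cr = 2k/h = 2×0.17/15.3
r_cr = 22.2 mm; since the bare radius (12 mm) is below r_cr, adding a thin layer of insulation will *increase* heat loss.

r_cr ≈ 22.2 mm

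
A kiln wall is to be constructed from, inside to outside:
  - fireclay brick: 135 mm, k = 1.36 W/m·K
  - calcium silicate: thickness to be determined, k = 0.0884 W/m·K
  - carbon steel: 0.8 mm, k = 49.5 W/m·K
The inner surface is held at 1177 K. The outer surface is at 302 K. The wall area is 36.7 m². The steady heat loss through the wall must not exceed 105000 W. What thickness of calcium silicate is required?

L ≈ 18.3 mm

Series thermal resistances:
R_fireclay brick = L/(kA) = 0.135/(1.36×36.7) = 0.002705 K/W
R_carbon steel = L/(kA) = 0.0008/(49.5×36.7) = 4.404×10^-7 K/W
Sum of the known resistances R_other = 0.002705 K/W
Required total resistance R_tot = ΔT/Q_allow = 875/105000 = 0.008333 K/W
R_calcium silicate = R_tot − R_other = 0.005628 K/W
L = R·k·A = 0.005628×0.0884×36.7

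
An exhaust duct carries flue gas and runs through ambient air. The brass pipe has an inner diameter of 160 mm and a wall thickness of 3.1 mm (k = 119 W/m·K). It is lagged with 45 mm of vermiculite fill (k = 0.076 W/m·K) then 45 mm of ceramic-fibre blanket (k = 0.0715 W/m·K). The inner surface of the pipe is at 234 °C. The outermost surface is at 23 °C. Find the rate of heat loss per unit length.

Treating each annulus and film as a series resistance:
R_brass pipe wall = ln(83.1/80)/(2π×119×1) = 5.085×10^-5 K/W
R_vermiculite fill = ln(128.1/83.1)/(2π×0.076×1) = 0.9063 K/W
R_ceramic-fibre blanket = ln(173.1/128.1)/(2π×0.0715×1) = 0.6701 K/W
R_total = 1.576 K/W
Q = ΔT/R_total = 211/1.576

q′ ≈ 134 W/m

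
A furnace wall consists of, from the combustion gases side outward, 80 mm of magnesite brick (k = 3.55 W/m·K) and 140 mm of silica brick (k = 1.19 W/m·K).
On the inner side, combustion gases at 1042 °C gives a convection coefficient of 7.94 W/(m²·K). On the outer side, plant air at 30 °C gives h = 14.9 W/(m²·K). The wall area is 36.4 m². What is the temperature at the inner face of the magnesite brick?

Thermal resistances in series:
R_inner film = 1/(h_i·A) = 1/(7.94×36.4) = 0.00346 K/W
R_magnesite brick = L/(kA) = 0.08/(3.55×36.4) = 6.191×10^-4 K/W
R_silica brick = L/(kA) = 0.14/(1.19×36.4) = 0.003232 K/W
R_outer film = 1/(h_o·A) = 1/(14.9×36.4) = 0.001844 K/W
R_total = 0.009155 K/W;  Q = ΔT/R_total = 1012/0.009155 = 110500 W
T_interface = T_inner − Q·ΣR(inner→interface) = 1042 − 111000×0.00346

T ≈ 660 °C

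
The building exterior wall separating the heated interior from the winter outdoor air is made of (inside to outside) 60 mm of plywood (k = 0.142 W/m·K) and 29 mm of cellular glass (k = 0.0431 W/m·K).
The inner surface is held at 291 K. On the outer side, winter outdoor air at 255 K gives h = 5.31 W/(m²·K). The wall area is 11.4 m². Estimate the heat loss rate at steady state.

Model the wall as resistances in series:
R_plywood = L/(kA) = 0.06/(0.142×11.4) = 0.03706 K/W
R_cellular glass = L/(kA) = 0.029/(0.0431×11.4) = 0.05902 K/W
R_outer film = 1/(h_o·A) = 1/(5.31×11.4) = 0.01652 K/W
R_total = 0.1126 K/W
Q = ΔT / R_total = 36 / 0.1126

Q ≈ 320 W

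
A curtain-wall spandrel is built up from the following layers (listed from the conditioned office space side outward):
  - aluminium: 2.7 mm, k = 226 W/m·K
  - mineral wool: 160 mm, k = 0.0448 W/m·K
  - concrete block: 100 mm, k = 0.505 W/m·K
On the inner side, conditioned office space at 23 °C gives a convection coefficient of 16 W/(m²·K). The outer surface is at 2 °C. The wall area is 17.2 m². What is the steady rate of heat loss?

Q ≈ 94.3 W

Model the wall as resistances in series:
R_inner film = 1/(h_i·A) = 1/(16×17.2) = 0.003634 K/W
R_aluminium = L/(kA) = 0.0027/(226×17.2) = 6.946×10^-7 K/W
R_mineral wool = L/(kA) = 0.16/(0.0448×17.2) = 0.2076 K/W
R_concrete block = L/(kA) = 0.1/(0.505×17.2) = 0.01151 K/W
R_total = 0.2228 K/W
Q = ΔT / R_total = 21 / 0.2228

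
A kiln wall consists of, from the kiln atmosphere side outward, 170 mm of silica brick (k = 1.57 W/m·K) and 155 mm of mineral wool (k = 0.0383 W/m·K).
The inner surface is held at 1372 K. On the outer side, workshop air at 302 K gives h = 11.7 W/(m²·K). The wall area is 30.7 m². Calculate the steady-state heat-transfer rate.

Model the wall as resistances in series:
R_silica brick = L/(kA) = 0.17/(1.57×30.7) = 0.003527 K/W
R_mineral wool = L/(kA) = 0.155/(0.0383×30.7) = 0.1318 K/W
R_outer film = 1/(h_o·A) = 1/(11.7×30.7) = 0.002784 K/W
R_total = 0.1381 K/W
Q = ΔT / R_total = 1070 / 0.1381

Q ≈ 7750 W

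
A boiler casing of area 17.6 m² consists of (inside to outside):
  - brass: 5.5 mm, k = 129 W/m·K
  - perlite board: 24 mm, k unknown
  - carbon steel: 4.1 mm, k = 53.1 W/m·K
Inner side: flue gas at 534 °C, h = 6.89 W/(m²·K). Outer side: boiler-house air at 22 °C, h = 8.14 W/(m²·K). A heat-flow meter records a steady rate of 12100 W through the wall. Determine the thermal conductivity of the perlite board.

Using the resistance-network approach (series):
R_inner film = 1/(h_i·A) = 1/(6.89×17.6) = 0.008246 K/W
R_brass = L/(kA) = 0.0055/(129×17.6) = 2.422×10^-6 K/W
R_carbon steel = L/(kA) = 0.0041/(53.1×17.6) = 4.387×10^-6 K/W
R_outer film = 1/(h_o·A) = 1/(8.14×17.6) = 0.00698 K/W
Sum of known resistances R_other = 0.01523 K/W
Total R = ΔT/Q = 512/12100 = 0.04231 K/W
R_perlite board = R_total − R_other = 0.02708 K/W
k = L/(R·A) = 0.024/(0.02708×17.6)

k ≈ 0.0504 W/(m·K)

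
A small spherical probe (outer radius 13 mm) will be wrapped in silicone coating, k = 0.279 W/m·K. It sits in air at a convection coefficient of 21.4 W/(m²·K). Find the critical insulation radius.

r_cr ≈ 26.1 mm

For a sphere r_cr = 2k/h = 2×0.279/21.4
r_cr = 26.1 mm; since the bare radius (13 mm) is below r_cr, adding a thin layer of insulation will *increase* heat loss.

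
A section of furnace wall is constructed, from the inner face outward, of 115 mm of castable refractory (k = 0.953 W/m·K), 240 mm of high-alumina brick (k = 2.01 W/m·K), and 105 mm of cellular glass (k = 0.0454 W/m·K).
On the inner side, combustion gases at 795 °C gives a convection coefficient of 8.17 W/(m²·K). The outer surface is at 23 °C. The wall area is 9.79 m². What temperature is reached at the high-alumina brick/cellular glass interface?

Series thermal resistances:
R_inner film = 1/(h_i·A) = 1/(8.17×9.79) = 0.0125 K/W
R_castable refractory = L/(kA) = 0.115/(0.953×9.79) = 0.01233 K/W
R_high-alumina brick = L/(kA) = 0.24/(2.01×9.79) = 0.0122 K/W
R_cellular glass = L/(kA) = 0.105/(0.0454×9.79) = 0.2362 K/W
R_total = 0.2733 K/W;  Q = ΔT/R_total = 772/0.2733 = 2825 W
T_interface = T_inner − Q·ΣR(inner→interface) = 795 − 2830×0.03702

T ≈ 690 °C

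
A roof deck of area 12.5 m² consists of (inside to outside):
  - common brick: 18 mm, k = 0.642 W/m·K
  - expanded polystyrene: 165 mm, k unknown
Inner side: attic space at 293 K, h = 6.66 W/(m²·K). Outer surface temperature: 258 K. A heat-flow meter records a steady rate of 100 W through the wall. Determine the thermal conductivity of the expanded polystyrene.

k ≈ 0.0393 W/(m·K)

Thermal resistances in series:
R_inner film = 1/(h_i·A) = 1/(6.66×12.5) = 0.01201 K/W
R_common brick = L/(kA) = 0.018/(0.642×12.5) = 0.002243 K/W
Sum of known resistances R_other = 0.01426 K/W
Total R = ΔT/Q = 35/100 = 0.35 K/W
R_expanded polystyrene = R_total − R_other = 0.3357 K/W
k = L/(R·A) = 0.165/(0.3357×12.5)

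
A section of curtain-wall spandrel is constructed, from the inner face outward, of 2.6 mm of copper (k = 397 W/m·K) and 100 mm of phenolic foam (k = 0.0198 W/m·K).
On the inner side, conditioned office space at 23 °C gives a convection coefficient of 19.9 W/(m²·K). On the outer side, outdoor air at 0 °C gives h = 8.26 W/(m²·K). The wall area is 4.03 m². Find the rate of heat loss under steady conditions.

Q ≈ 17.8 W

Using the resistance-network approach (series):
R_inner film = 1/(h_i·A) = 1/(19.9×4.03) = 0.01247 K/W
R_copper = L/(kA) = 0.0026/(397×4.03) = 1.625×10^-6 K/W
R_phenolic foam = L/(kA) = 0.1/(0.0198×4.03) = 1.253 K/W
R_outer film = 1/(h_o·A) = 1/(8.26×4.03) = 0.03004 K/W
R_total = 1.296 K/W
Q = ΔT / R_total = 23 / 1.296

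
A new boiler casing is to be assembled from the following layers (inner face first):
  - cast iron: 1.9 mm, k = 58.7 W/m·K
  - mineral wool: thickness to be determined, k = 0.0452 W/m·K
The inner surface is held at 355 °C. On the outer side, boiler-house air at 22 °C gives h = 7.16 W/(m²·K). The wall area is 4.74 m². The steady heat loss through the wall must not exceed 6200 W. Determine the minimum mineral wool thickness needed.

Thermal resistances in series:
R_cast iron = L/(kA) = 0.0019/(58.7×4.74) = 6.829×10^-6 K/W
R_outer film = 1/(h_o·A) = 1/(7.16×4.74) = 0.02947 K/W
Sum of the known resistances R_other = 0.02947 K/W
Required total resistance R_tot = ΔT/Q_allow = 333/6200 = 0.05371 K/W
R_mineral wool = R_tot − R_other = 0.02424 K/W
L = R·k·A = 0.02424×0.0452×4.74

L ≈ 5.19 mm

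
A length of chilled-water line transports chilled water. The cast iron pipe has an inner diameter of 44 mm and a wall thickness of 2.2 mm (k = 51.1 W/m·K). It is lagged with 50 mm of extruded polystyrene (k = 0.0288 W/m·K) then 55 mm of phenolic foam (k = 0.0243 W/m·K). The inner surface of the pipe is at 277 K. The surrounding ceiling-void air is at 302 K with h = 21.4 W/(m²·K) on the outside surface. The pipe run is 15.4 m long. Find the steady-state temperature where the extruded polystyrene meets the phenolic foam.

Cylindrical conduction, so R = ln(r₂/r₁)/(2πkL) per layer, in series:
R_cast iron pipe wall = ln(24.2/22)/(2π×51.1×15.4) = 1.928×10^-5 K/W
R_extruded polystyrene = ln(74.2/24.2)/(2π×0.0288×15.4) = 0.4021 K/W
R_phenolic foam = ln(129.2/74.2)/(2π×0.0243×15.4) = 0.2359 K/W
R_outer film = 1/(h_o·2πr_oL) = 1/(21.4×2π×0.1292×15.4) = 0.003738 K/W
R_total = 0.6417 K/W
Q = ΔT/R_total = 25/0.6417
Q = 39 W
T_interface = T_inner + Q·ΣR(inner→interface) = 277 + 39×0.4021

T ≈ 293 K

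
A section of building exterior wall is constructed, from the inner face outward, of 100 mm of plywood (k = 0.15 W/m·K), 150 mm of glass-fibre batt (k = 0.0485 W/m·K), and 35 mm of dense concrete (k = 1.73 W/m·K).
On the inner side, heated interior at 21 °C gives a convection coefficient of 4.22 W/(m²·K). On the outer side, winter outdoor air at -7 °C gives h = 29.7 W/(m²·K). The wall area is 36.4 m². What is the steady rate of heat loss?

Treating each layer as a thermal resistance in series:
R_inner film = 1/(h_i·A) = 1/(4.22×36.4) = 0.00651 K/W
R_plywood = L/(kA) = 0.1/(0.15×36.4) = 0.01832 K/W
R_glass-fibre batt = L/(kA) = 0.15/(0.0485×36.4) = 0.08497 K/W
R_dense concrete = L/(kA) = 0.035/(1.73×36.4) = 5.558×10^-4 K/W
R_outer film = 1/(h_o·A) = 1/(29.7×36.4) = 9.25×10^-4 K/W
R_total = 0.1113 K/W
Q = ΔT / R_total = 28 / 0.1113

Q ≈ 252 W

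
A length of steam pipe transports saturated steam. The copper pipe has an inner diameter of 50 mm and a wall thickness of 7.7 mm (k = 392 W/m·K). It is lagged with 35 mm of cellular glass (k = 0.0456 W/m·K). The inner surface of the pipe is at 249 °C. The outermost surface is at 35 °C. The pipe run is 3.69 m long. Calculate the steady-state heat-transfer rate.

Q ≈ 311 W

Radial resistances (cylindrical: R_cond = ln(r_o/r_i)/(2πkL), R_conv = 1/(h·2πrL)):
R_copper pipe wall = ln(32.7/25)/(2π×392×3.69) = 2.954×10^-5 K/W
R_cellular glass = ln(67.7/32.7)/(2π×0.0456×3.69) = 0.6883 K/W
R_total = 0.6883 K/W
Q = ΔT/R_total = 214/0.6883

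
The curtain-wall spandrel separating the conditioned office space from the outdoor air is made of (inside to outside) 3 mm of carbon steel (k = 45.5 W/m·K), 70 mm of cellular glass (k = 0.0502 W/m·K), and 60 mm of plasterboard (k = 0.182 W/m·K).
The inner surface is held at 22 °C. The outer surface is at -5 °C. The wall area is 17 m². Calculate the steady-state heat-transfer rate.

Using the resistance-network approach (series):
R_carbon steel = L/(kA) = 0.003/(45.5×17) = 3.878×10^-6 K/W
R_cellular glass = L/(kA) = 0.07/(0.0502×17) = 0.08202 K/W
R_plasterboard = L/(kA) = 0.06/(0.182×17) = 0.01939 K/W
R_total = 0.1014 K/W
Q = ΔT / R_total = 27 / 0.1014

Q ≈ 266 W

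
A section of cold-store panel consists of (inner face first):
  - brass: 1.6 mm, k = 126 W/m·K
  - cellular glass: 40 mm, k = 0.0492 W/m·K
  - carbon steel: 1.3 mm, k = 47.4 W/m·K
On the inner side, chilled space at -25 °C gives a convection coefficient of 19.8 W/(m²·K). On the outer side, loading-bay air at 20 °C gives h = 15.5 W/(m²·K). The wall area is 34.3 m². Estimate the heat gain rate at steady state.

Using the resistance-network approach (series):
R_inner film = 1/(h_i·A) = 1/(19.8×34.3) = 0.001472 K/W
R_brass = L/(kA) = 0.0016/(126×34.3) = 3.702×10^-7 K/W
R_cellular glass = L/(kA) = 0.04/(0.0492×34.3) = 0.0237 K/W
R_carbon steel = L/(kA) = 0.0013/(47.4×34.3) = 7.996×10^-7 K/W
R_outer film = 1/(h_o·A) = 1/(15.5×34.3) = 0.001881 K/W
R_total = 0.02706 K/W
Q = ΔT / R_total = 45 / 0.02706

Q ≈ 1660 W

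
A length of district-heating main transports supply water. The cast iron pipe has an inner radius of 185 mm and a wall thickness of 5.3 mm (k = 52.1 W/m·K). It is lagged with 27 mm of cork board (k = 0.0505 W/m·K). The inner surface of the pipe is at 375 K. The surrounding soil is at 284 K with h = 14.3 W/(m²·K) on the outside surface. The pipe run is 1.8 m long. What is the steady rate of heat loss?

Q ≈ 349 W

Treating each annulus and film as a series resistance:
R_cast iron pipe wall = ln(190.3/185)/(2π×52.1×1.8) = 4.794×10^-5 K/W
R_cork board = ln(217.3/190.3)/(2π×0.0505×1.8) = 0.2323 K/W
R_outer film = 1/(h_o·2πr_oL) = 1/(14.3×2π×0.2173×1.8) = 0.02845 K/W
R_total = 0.2608 K/W
Q = ΔT/R_total = 91/0.2608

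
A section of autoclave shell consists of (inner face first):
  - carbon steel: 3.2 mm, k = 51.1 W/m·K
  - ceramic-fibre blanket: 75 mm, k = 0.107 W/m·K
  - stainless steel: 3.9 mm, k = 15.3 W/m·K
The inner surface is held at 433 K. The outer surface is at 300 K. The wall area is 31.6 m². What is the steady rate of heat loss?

Using the resistance-network approach (series):
R_carbon steel = L/(kA) = 0.0032/(51.1×31.6) = 1.982×10^-6 K/W
R_ceramic-fibre blanket = L/(kA) = 0.075/(0.107×31.6) = 0.02218 K/W
R_stainless steel = L/(kA) = 0.0039/(15.3×31.6) = 8.067×10^-6 K/W
R_total = 0.02219 K/W
Q = ΔT / R_total = 133 / 0.02219

Q ≈ 5990 W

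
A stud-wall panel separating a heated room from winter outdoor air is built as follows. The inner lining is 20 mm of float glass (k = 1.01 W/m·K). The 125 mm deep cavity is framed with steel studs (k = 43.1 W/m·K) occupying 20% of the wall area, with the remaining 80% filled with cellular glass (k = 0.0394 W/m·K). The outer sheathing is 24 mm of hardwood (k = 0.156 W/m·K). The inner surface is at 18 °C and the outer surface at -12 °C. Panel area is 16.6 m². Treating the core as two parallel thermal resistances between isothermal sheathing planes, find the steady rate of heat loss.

Q ≈ 2650 W

Sheathing layers in series; stud and cavity paths in parallel between them.
R_inner = 0.02/(1.01×16.6) = 0.001193 K/W
R_stud  = 0.125/(43.1×0.2×16.6) = 8.736×10^-4 K/W
R_cav   = 0.125/(0.0394×0.8×16.6) = 0.2389 K/W
1/R_core = 1/R_stud + 1/R_cav → R_core = 8.704×10^-4 K/W
R_outer = 0.024/(0.156×16.6) = 0.009268 K/W
R_total = 0.01133 K/W
Q = ΔT/R_total = 30/0.01133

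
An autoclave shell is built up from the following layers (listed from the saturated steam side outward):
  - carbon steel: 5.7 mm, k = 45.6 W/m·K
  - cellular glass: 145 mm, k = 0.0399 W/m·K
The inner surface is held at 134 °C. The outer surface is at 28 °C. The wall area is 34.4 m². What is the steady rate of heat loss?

Thermal resistances in series:
R_carbon steel = L/(kA) = 0.0057/(45.6×34.4) = 3.634×10^-6 K/W
R_cellular glass = L/(kA) = 0.145/(0.0399×34.4) = 0.1056 K/W
R_total = 0.1056 K/W
Q = ΔT / R_total = 106 / 0.1056

Q ≈ 1000 W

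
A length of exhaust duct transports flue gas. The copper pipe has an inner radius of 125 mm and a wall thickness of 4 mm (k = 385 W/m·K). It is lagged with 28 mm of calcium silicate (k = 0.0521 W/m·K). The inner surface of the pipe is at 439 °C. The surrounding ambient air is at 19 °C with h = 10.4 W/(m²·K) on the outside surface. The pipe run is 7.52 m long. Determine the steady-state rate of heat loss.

Q ≈ 4530 W

Cylindrical conduction, so R = ln(r₂/r₁)/(2πkL) per layer, in series:
R_copper pipe wall = ln(129/125)/(2π×385×7.52) = 1.732×10^-6 K/W
R_calcium silicate = ln(157/129)/(2π×0.0521×7.52) = 0.0798 K/W
R_outer film = 1/(h_o·2πr_oL) = 1/(10.4×2π×0.157×7.52) = 0.01296 K/W
R_total = 0.09276 K/W
Q = ΔT/R_total = 420/0.09276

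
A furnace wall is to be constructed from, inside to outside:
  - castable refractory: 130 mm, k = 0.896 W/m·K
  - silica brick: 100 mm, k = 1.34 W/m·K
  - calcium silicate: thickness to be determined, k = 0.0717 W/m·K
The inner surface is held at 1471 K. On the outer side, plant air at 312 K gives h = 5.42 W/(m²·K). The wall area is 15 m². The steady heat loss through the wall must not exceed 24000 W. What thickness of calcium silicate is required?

L ≈ 23 mm

Using the resistance-network approach (series):
R_castable refractory = L/(kA) = 0.13/(0.896×15) = 0.009673 K/W
R_silica brick = L/(kA) = 0.1/(1.34×15) = 0.004975 K/W
R_outer film = 1/(h_o·A) = 1/(5.42×15) = 0.0123 K/W
Sum of the known resistances R_other = 0.02695 K/W
Required total resistance R_tot = ΔT/Q_allow = 1159/24000 = 0.04829 K/W
R_calcium silicate = R_tot − R_other = 0.02134 K/W
L = R·k·A = 0.02134×0.0717×15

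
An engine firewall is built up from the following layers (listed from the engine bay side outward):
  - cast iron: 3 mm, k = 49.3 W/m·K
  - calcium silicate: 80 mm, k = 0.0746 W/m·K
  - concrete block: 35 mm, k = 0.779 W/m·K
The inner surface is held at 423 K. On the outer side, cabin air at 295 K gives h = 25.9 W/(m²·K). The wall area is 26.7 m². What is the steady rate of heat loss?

Model the wall as resistances in series:
R_cast iron = L/(kA) = 0.003/(49.3×26.7) = 2.279×10^-6 K/W
R_calcium silicate = L/(kA) = 0.08/(0.0746×26.7) = 0.04016 K/W
R_concrete block = L/(kA) = 0.035/(0.779×26.7) = 0.001683 K/W
R_outer film = 1/(h_o·A) = 1/(25.9×26.7) = 0.001446 K/W
R_total = 0.0433 K/W
Q = ΔT / R_total = 128 / 0.0433

Q ≈ 2960 W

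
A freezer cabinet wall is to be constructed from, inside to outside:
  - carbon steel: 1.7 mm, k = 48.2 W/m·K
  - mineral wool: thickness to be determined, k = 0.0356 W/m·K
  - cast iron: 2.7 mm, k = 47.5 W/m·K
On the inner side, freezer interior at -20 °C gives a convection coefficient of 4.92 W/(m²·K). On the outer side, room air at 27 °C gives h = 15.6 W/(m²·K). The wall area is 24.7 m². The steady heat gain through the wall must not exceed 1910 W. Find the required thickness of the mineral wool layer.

Series thermal resistances:
R_inner film = 1/(h_i·A) = 1/(4.92×24.7) = 0.008229 K/W
R_carbon steel = L/(kA) = 0.0017/(48.2×24.7) = 1.428×10^-6 K/W
R_cast iron = L/(kA) = 0.0027/(47.5×24.7) = 2.301×10^-6 K/W
R_outer film = 1/(h_o·A) = 1/(15.6×24.7) = 0.002595 K/W
Sum of the known resistances R_other = 0.01083 K/W
Required total resistance R_tot = ΔT/Q_allow = 47/1910 = 0.02461 K/W
R_mineral wool = R_tot − R_other = 0.01378 K/W
L = R·k·A = 0.01378×0.0356×24.7

L ≈ 12.1 mm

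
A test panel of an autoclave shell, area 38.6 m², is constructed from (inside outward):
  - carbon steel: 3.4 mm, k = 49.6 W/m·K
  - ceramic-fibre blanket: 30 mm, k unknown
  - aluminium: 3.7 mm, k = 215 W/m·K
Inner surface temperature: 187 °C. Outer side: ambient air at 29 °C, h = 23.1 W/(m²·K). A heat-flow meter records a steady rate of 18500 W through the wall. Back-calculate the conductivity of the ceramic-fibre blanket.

k ≈ 0.105 W/(m·K)

Series thermal resistances:
R_carbon steel = L/(kA) = 0.0034/(49.6×38.6) = 1.776×10^-6 K/W
R_aluminium = L/(kA) = 0.0037/(215×38.6) = 4.458×10^-7 K/W
R_outer film = 1/(h_o·A) = 1/(23.1×38.6) = 0.001122 K/W
Sum of known resistances R_other = 0.001124 K/W
Total R = ΔT/Q = 158/18500 = 0.008541 K/W
R_ceramic-fibre blanket = R_total − R_other = 0.007417 K/W
k = L/(R·A) = 0.03/(0.007417×38.6)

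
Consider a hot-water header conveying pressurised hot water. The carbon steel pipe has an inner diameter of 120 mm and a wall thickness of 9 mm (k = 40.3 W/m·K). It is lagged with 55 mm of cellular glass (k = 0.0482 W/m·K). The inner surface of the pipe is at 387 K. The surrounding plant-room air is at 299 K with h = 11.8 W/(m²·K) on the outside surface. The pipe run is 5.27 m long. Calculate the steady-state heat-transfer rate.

Per-layer cylindrical resistances, series-summed:
R_carbon steel pipe wall = ln(69/60)/(2π×40.3×5.27) = 1.047×10^-4 K/W
R_cellular glass = ln(124/69)/(2π×0.0482×5.27) = 0.3673 K/W
R_outer film = 1/(h_o·2πr_oL) = 1/(11.8×2π×0.124×5.27) = 0.02064 K/W
R_total = 0.388 K/W
Q = ΔT/R_total = 88/0.388

Q ≈ 227 W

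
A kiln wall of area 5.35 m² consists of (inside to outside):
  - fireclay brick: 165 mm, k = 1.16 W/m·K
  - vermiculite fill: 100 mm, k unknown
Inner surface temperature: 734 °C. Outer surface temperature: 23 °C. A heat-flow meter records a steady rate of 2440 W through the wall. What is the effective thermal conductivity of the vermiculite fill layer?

Treating each layer as a thermal resistance in series:
R_fireclay brick = L/(kA) = 0.165/(1.16×5.35) = 0.02659 K/W
Sum of known resistances R_other = 0.02659 K/W
Total R = ΔT/Q = 711/2440 = 0.2914 K/W
R_vermiculite fill = R_total − R_other = 0.2648 K/W
k = L/(R·A) = 0.1/(0.2648×5.35)

k ≈ 0.0706 W/(m·K)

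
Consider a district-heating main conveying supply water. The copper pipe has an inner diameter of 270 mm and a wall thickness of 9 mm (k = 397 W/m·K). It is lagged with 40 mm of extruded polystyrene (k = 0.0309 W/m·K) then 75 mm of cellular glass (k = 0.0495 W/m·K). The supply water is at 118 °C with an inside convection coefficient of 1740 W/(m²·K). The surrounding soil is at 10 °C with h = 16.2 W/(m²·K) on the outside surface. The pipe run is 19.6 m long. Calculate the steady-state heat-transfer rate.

Q ≈ 882 W

Radial resistances (cylindrical: R_cond = ln(r_o/r_i)/(2πkL), R_conv = 1/(h·2πrL)):
R_inner film = 1/(h_i·2πr₁L) = 1/(1740×2π×0.135×19.6) = 3.457×10^-5 K/W
R_copper pipe wall = ln(144/135)/(2π×397×19.6) = 1.32×10^-6 K/W
R_extruded polystyrene = ln(184/144)/(2π×0.0309×19.6) = 0.06442 K/W
R_cellular glass = ln(259/184)/(2π×0.0495×19.6) = 0.05609 K/W
R_outer film = 1/(h_o·2πr_oL) = 1/(16.2×2π×0.259×19.6) = 0.001935 K/W
R_total = 0.1225 K/W
Q = ΔT/R_total = 108/0.1225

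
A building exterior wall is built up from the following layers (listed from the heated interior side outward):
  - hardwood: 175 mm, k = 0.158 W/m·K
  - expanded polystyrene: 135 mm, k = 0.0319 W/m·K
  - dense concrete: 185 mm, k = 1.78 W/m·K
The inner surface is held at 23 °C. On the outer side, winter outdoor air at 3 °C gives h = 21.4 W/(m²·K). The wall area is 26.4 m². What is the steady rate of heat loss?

Q ≈ 96.2 W

Model the wall as resistances in series:
R_hardwood = L/(kA) = 0.175/(0.158×26.4) = 0.04195 K/W
R_expanded polystyrene = L/(kA) = 0.135/(0.0319×26.4) = 0.1603 K/W
R_dense concrete = L/(kA) = 0.185/(1.78×26.4) = 0.003937 K/W
R_outer film = 1/(h_o·A) = 1/(21.4×26.4) = 0.00177 K/W
R_total = 0.208 K/W
Q = ΔT / R_total = 20 / 0.208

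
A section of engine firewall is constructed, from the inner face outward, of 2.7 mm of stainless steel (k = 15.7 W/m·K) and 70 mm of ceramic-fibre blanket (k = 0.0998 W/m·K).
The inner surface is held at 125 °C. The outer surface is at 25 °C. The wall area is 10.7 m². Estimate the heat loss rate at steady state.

Q ≈ 1530 W

Using the resistance-network approach (series):
R_stainless steel = L/(kA) = 0.0027/(15.7×10.7) = 1.607×10^-5 K/W
R_ceramic-fibre blanket = L/(kA) = 0.07/(0.0998×10.7) = 0.06555 K/W
R_total = 0.06557 K/W
Q = ΔT / R_total = 100 / 0.06557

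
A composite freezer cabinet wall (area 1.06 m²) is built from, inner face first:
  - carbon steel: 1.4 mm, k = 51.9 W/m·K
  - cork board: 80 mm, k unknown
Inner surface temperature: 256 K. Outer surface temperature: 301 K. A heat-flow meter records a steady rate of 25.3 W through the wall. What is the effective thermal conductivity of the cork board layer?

k ≈ 0.0424 W/(m·K)

Thermal resistances in series:
R_carbon steel = L/(kA) = 0.0014/(51.9×1.06) = 2.545×10^-5 K/W
Sum of known resistances R_other = 2.545×10^-5 K/W
Total R = ΔT/Q = 45/25.3 = 1.779 K/W
R_cork board = R_total − R_other = 1.779 K/W
k = L/(R·A) = 0.08/(1.779×1.06)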